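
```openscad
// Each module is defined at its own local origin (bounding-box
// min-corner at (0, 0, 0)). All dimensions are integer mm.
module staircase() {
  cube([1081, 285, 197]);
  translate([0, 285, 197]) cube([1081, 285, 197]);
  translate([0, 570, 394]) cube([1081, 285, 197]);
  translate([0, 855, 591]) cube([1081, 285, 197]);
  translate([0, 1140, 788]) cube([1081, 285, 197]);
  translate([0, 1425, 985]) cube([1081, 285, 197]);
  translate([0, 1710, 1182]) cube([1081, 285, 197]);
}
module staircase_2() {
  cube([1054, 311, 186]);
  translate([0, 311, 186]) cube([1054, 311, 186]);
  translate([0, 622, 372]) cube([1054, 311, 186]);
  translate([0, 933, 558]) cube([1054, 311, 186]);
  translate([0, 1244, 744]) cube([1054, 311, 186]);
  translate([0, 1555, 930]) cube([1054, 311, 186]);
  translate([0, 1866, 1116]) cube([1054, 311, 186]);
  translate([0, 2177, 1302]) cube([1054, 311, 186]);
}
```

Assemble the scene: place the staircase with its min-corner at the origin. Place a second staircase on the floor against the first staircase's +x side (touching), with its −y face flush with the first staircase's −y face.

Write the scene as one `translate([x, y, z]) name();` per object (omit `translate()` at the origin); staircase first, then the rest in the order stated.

staircase();
translate([1081, 0, 0]) staircase_2();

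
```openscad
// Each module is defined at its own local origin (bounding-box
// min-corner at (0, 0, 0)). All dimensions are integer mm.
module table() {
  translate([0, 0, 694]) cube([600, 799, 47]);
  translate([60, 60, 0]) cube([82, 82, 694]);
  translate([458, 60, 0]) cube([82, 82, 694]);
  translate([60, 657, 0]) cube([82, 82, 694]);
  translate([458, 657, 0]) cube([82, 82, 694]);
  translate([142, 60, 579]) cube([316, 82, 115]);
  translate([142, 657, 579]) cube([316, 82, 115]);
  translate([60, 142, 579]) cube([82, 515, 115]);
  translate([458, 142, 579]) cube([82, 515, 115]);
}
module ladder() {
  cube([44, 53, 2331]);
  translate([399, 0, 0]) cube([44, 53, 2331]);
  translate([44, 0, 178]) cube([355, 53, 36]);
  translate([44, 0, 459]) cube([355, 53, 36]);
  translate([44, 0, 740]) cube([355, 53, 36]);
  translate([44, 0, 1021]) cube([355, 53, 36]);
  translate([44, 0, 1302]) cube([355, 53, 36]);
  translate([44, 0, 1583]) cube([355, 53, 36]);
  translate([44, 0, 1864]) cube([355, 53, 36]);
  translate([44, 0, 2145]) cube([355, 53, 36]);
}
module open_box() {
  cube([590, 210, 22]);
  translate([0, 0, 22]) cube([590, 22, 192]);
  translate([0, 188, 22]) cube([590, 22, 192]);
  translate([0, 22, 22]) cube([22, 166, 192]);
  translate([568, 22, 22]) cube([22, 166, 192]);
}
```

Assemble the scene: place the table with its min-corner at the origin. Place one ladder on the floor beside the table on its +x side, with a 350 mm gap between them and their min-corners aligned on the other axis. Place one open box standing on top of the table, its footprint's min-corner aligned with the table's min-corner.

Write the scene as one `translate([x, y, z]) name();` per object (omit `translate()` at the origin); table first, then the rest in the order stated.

table();
translate([950, 0, 0]) ladder();
translate([0, 0, 741]) open_box();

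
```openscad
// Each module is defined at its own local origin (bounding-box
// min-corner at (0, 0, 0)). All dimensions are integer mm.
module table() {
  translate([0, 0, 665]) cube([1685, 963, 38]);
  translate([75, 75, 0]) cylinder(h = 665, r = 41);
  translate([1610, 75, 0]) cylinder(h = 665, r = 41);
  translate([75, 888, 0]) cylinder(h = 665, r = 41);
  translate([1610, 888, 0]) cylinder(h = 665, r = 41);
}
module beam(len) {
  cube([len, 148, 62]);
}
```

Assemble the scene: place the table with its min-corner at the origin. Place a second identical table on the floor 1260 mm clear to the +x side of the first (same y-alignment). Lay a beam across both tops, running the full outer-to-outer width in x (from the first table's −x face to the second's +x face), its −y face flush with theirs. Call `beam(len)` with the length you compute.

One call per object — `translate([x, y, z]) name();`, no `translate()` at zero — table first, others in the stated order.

table();
translate([2945, 0, 0]) table();
translate([0, 0, 703]) beam(4630);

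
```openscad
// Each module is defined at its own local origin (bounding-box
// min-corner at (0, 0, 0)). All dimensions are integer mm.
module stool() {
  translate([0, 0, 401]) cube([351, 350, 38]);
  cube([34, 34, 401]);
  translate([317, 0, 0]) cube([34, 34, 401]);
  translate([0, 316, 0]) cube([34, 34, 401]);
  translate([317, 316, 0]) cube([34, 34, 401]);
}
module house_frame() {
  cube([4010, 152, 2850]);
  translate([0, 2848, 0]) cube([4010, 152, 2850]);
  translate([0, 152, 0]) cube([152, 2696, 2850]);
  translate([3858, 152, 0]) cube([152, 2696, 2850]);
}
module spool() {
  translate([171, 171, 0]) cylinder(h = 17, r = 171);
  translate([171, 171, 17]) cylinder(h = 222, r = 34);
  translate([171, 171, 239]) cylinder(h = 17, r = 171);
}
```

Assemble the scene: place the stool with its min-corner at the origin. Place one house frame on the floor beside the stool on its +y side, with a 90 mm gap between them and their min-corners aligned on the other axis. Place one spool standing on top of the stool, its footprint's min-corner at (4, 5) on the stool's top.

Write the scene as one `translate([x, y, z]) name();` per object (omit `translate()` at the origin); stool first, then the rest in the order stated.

stool();
translate([0, 440, 0]) house_frame();
translate([4, 5, 439]) spool();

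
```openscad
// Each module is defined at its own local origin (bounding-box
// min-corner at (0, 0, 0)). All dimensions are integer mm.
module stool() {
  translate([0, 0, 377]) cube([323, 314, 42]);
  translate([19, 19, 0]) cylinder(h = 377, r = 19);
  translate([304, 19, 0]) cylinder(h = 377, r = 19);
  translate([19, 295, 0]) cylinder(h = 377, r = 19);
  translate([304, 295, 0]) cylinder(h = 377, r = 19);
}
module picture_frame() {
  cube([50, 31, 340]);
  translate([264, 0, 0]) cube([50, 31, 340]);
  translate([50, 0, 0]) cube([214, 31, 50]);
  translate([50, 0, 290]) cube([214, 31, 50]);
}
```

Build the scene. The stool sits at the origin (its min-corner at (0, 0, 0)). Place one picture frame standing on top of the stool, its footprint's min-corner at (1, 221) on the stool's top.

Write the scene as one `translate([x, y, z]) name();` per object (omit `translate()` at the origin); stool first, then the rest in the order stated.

stool();
translate([1, 221, 419]) picture_frame();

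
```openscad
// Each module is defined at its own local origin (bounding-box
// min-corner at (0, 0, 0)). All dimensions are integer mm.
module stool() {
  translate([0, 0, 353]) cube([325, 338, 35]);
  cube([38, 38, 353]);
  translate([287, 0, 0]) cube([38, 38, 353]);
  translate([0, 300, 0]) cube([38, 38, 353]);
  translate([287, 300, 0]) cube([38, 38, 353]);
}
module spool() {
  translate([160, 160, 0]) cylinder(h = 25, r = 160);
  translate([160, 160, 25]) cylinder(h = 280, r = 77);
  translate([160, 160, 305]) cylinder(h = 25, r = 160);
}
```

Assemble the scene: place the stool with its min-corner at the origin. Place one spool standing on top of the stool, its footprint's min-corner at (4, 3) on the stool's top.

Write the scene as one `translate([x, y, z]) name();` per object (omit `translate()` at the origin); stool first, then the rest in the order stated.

stool();
translate([4, 3, 388]) spool();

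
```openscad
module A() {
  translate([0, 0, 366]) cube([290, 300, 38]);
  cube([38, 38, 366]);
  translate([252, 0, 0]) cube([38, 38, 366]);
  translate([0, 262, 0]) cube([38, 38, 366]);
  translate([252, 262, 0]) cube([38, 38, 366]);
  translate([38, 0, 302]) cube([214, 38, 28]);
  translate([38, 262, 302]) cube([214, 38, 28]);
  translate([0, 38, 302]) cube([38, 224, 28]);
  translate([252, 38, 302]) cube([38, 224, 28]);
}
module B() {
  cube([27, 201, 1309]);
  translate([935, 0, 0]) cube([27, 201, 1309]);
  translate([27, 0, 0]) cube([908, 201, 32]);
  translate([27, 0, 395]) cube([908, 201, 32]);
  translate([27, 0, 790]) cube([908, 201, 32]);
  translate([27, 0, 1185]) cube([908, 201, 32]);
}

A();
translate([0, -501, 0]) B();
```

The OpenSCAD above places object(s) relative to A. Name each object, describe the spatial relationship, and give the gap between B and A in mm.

A is a stool. B is a bookshelf. The bookshelf is on the floor beside the stool on its −y side. The gap between the bookshelf and the stool is 300 mm.

The bookshelf's nearest face is 300 mm from the stool's −y face.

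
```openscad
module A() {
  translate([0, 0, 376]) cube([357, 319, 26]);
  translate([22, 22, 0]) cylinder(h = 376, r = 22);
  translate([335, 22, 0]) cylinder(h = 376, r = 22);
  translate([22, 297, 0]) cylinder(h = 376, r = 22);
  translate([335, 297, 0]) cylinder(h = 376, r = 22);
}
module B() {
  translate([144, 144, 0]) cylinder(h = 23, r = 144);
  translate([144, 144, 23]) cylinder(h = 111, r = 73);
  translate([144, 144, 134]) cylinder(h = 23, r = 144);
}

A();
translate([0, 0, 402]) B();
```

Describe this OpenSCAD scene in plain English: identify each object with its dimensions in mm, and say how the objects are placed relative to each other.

A is a four-legged stool. The seat is 357×319 mm, 26 mm thick, top at z = 402 mm. It stands on four round legs, each 44 mm in diameter, from z = 0 to the seat underside, each leg's axis is inset half a diameter from the nearest pair of seat edges (so the leg's bounding box is flush with the corner).

B is a spool: two coaxial disc flanges of radius 144 mm and thickness 23 mm, joined by a core cylinder of radius 73 mm and height 111 mm. The lower flange rests on z = 0 and the three cylinders share a vertical axis.

The spool is on top of the stool.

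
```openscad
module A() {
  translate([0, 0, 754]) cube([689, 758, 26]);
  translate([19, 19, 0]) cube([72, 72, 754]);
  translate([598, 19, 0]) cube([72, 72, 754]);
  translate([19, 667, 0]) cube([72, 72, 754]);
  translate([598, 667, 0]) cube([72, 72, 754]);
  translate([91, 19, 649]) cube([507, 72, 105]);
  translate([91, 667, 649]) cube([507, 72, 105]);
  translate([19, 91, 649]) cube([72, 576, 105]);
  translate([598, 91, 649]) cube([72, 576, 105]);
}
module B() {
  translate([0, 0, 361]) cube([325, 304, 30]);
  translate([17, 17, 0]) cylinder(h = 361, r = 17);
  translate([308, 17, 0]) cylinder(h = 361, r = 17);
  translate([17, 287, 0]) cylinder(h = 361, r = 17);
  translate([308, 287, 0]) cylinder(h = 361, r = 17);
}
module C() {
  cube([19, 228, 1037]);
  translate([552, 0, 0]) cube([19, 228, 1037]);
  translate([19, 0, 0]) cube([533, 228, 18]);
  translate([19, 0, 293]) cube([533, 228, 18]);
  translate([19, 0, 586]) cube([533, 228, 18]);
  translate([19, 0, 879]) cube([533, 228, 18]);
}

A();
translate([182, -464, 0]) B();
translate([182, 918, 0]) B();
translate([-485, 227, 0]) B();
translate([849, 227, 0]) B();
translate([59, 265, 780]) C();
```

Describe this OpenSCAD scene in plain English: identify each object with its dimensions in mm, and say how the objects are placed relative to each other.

A is a rectangular dining table. The top is 689×758×26 mm with its upper surface at z = 780 mm. It stands on four 72×72 mm square legs, each inset 19 mm from the nearest pair of top edges, running from the floor to the underside of the top. Four apron rails, 72 mm thick and 105 mm tall, run between adjacent legs with their top edges flush with the underside of the top and their outer faces flush with the legs' outer faces.

B is a simple wooden stool: a rectangular seat 325 mm (x) by 304 mm (y), 30 mm thick, top face at z = 391 mm, on four round legs, each 34 mm in diameter. The legs rest on z = 0, each leg's axis is inset half a diameter from the nearest pair of seat edges (so the leg's bounding box is flush with the corner).

C is a bookshelf 571 mm wide overall, 228 mm deep and 1037 mm tall. The two sides are 19 mm thick vertical panels. 4 horizontal shelves of 18 mm thickness span between the inner faces of the sides; the lowest shelf sits on the floor and shelves are stacked with a clear vertical gap of 275 mm between each pair.

Four stools sit around the table at the −y, +y, −x, +x sides. The bookshelf is on top of the table, centred.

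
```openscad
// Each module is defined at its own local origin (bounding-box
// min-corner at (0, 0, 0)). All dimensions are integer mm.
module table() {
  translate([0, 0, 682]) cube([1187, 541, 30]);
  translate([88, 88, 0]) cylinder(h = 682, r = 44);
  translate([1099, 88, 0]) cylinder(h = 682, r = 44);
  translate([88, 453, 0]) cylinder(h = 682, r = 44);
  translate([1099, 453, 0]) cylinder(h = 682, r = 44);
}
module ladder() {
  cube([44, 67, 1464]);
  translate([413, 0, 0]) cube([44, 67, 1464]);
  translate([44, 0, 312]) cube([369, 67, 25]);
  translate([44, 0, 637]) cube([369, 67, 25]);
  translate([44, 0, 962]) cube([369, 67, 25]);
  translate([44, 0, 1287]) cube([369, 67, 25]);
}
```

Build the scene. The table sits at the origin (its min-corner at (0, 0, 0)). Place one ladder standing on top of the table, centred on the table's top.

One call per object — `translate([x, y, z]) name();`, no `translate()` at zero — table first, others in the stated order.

table();
translate([365, 237, 712]) ladder();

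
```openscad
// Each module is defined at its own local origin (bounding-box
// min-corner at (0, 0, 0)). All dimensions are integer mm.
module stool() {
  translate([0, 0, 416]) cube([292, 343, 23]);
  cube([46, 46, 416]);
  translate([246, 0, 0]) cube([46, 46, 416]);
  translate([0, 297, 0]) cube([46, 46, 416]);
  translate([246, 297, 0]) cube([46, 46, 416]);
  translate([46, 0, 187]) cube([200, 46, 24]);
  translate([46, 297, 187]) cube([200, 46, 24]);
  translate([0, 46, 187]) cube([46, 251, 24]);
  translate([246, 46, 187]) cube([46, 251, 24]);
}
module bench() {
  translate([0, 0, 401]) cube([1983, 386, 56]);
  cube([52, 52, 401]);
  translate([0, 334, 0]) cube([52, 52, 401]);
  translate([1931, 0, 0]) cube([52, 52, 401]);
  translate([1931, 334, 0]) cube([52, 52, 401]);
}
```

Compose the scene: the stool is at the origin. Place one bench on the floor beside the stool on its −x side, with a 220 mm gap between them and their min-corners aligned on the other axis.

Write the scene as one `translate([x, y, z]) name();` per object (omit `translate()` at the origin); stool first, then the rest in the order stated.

stool();
translate([-2203, 0, 0]) bench();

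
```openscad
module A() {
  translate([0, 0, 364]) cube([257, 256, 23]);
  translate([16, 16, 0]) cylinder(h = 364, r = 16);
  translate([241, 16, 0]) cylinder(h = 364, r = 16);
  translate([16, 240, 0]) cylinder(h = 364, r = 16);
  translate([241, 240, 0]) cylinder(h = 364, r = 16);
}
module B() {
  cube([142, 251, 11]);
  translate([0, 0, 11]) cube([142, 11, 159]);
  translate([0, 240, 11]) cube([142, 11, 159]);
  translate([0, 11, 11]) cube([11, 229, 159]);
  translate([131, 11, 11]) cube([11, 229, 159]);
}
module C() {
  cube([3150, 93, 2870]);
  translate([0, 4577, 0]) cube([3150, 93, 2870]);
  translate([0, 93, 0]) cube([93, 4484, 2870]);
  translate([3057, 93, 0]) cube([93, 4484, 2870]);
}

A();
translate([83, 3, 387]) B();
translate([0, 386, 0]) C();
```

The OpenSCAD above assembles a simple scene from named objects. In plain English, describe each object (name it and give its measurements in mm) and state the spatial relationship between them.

A is a four-legged stool. The seat is a 257×256×23 mm slab whose top surface is at z = 387 mm; four round legs, each 32 mm in diameter, run from the floor (z = 0) to the underside of the seat, each leg's axis is inset half a diameter from the nearest pair of seat edges (so the leg's bounding box is flush with the corner).

B is an open-topped rectangular box: outside dimensions 142×251×170 mm, with a uniform wall and base thickness of 11 mm. The base is a full 142×251 slab on the floor; four walls sit on top of the base. The front and back walls (the −y and +y sides) span the full width; the two side walls fit between them.

C is a box-shaped house frame (walls only): outside footprint 3150×4670 mm, wall height 2870 mm, wall thickness 93 mm. The two y-facing walls run the full x-width; the two x-facing walls fit between the inner faces of the y-facing walls.

The open box is on top of the stool. The house frame is on the floor beside the stool on its +y side.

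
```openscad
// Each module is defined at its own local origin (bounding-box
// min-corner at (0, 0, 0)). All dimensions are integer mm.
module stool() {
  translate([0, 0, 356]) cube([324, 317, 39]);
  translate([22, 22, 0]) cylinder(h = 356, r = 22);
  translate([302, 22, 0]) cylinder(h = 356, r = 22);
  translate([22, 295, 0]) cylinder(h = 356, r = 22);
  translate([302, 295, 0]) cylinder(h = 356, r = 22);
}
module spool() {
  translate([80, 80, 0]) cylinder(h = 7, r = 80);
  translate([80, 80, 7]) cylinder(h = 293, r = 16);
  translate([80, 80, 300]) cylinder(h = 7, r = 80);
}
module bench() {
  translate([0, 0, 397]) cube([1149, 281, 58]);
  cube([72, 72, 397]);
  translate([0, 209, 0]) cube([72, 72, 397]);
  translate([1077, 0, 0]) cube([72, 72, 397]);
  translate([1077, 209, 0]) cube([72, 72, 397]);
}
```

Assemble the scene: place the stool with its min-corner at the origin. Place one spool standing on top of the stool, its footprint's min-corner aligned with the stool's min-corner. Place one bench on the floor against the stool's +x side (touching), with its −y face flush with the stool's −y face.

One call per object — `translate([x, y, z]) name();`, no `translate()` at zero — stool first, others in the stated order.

stool();
translate([0, 0, 395]) spool();
translate([324, 0, 0]) bench();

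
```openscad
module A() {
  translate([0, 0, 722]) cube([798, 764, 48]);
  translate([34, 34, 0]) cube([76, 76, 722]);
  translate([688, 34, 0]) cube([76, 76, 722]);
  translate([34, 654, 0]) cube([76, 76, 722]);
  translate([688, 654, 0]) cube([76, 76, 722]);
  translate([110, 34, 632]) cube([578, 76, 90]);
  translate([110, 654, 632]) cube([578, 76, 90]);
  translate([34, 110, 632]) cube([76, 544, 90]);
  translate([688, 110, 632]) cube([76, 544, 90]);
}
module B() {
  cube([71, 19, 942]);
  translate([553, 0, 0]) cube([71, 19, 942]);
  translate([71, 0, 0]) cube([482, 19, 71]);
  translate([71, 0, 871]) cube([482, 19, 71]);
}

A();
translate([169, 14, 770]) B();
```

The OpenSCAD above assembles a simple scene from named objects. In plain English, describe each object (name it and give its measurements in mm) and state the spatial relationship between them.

A is a rectangular dining table. The top is 798×764×48 mm with its upper surface at z = 770 mm. It stands on four 76×76 mm square legs, each inset 34 mm from the nearest pair of top edges, running from the floor to the underside of the top. Four apron rails, 76 mm thick and 90 mm tall, run between adjacent legs with their top edges flush with the underside of the top and their outer faces flush with the legs' outer faces.

B is a rectangular picture frame lying in the x–z plane (depth along y). The opening is 482 mm wide (x) by 800 mm tall (z), surrounded by a border 71 mm wide on all four sides. The frame is 19 mm deep and is made of two full-height vertical stiles with two horizontal rails fitted between them.

The picture frame is on top of the table.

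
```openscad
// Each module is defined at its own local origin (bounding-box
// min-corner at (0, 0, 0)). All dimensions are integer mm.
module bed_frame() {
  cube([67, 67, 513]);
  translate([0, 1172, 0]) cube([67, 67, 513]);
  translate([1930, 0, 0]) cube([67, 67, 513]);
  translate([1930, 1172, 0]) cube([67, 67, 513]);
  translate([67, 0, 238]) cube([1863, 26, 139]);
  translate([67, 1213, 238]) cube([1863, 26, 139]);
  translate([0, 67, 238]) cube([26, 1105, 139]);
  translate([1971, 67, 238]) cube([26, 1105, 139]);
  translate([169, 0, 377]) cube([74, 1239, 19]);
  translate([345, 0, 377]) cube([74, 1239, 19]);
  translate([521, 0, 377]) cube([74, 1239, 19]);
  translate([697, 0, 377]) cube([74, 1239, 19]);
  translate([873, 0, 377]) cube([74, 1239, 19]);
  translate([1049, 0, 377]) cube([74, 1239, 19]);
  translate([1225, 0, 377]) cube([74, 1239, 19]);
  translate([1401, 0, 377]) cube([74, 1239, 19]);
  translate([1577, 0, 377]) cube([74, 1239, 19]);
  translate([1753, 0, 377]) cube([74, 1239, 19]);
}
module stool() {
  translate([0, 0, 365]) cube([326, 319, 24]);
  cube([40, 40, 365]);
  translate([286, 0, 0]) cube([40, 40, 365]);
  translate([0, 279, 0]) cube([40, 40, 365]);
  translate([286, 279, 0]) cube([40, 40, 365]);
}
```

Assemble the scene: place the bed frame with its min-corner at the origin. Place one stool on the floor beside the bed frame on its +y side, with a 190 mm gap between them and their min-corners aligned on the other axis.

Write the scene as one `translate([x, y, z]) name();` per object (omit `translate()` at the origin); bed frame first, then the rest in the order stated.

bed_frame();
translate([0, 1429, 0]) stool();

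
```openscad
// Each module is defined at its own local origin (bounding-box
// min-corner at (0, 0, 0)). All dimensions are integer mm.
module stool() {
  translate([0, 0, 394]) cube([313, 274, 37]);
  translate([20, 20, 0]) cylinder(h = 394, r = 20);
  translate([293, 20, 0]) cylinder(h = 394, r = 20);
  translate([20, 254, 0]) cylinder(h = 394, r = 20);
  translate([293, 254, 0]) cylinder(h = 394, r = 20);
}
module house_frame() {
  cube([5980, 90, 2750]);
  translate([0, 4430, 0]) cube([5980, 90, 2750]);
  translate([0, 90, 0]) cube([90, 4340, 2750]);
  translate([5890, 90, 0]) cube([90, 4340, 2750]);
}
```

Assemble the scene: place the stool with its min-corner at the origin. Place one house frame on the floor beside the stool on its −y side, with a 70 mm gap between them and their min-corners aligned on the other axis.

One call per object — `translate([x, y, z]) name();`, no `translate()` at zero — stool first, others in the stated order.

stool();
translate([0, -4590, 0]) house_frame();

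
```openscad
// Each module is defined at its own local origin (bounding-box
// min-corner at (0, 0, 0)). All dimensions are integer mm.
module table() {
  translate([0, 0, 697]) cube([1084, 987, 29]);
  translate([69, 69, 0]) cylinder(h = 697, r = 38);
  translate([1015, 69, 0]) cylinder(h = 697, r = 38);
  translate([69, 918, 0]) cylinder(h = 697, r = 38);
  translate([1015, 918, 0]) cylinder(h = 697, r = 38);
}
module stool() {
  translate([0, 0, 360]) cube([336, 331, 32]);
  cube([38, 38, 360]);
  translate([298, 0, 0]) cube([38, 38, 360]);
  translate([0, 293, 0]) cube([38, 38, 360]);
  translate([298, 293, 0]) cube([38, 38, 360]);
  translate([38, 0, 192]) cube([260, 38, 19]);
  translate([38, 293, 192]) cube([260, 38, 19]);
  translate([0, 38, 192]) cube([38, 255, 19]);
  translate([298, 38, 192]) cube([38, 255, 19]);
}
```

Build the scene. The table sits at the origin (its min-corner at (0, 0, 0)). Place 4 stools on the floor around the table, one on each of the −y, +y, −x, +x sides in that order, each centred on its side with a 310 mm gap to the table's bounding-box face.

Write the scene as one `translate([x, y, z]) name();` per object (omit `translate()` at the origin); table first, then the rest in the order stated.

table();
translate([374, -641, 0]) stool();
translate([374, 1297, 0]) stool();
translate([-646, 328, 0]) stool();
translate([1394, 328, 0]) stool();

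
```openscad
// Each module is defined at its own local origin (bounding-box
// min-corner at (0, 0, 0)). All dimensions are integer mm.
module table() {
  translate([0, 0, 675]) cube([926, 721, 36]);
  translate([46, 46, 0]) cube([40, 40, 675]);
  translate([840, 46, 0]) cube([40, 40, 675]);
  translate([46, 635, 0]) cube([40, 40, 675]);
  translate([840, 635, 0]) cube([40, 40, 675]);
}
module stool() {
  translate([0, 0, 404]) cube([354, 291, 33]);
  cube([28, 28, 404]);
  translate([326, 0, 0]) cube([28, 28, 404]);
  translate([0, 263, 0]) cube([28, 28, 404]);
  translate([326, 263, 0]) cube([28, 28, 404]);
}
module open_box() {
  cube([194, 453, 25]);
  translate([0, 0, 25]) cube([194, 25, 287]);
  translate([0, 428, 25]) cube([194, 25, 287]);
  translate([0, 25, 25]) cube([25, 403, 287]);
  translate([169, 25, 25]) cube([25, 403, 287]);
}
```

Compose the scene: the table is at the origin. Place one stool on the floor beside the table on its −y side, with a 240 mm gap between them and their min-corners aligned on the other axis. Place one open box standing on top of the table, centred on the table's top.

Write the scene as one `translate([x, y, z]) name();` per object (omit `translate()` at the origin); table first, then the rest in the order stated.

table();
translate([0, -531, 0]) stool();
translate([366, 134, 711]) open_box();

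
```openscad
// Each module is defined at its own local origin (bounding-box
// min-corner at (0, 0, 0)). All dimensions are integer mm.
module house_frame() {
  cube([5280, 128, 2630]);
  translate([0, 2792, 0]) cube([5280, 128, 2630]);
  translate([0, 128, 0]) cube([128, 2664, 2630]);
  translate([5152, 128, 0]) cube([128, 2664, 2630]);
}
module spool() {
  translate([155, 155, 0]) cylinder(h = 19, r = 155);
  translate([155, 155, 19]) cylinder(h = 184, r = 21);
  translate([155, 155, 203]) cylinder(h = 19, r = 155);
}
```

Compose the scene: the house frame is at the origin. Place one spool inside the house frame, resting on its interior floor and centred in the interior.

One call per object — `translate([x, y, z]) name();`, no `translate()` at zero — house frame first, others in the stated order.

house_frame();
translate([2485, 1305, 0]) spool();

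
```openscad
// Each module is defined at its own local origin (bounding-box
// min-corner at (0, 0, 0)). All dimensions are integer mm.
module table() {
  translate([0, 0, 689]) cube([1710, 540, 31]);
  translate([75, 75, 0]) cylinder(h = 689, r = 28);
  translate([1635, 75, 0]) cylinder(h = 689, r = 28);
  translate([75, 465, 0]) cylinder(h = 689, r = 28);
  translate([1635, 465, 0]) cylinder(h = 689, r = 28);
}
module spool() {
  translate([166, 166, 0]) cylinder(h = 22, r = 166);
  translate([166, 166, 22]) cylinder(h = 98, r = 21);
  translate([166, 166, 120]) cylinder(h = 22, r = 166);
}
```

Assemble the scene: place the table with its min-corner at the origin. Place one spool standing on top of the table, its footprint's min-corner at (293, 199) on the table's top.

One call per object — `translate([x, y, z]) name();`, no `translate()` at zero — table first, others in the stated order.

table();
translate([293, 199, 720]) spool();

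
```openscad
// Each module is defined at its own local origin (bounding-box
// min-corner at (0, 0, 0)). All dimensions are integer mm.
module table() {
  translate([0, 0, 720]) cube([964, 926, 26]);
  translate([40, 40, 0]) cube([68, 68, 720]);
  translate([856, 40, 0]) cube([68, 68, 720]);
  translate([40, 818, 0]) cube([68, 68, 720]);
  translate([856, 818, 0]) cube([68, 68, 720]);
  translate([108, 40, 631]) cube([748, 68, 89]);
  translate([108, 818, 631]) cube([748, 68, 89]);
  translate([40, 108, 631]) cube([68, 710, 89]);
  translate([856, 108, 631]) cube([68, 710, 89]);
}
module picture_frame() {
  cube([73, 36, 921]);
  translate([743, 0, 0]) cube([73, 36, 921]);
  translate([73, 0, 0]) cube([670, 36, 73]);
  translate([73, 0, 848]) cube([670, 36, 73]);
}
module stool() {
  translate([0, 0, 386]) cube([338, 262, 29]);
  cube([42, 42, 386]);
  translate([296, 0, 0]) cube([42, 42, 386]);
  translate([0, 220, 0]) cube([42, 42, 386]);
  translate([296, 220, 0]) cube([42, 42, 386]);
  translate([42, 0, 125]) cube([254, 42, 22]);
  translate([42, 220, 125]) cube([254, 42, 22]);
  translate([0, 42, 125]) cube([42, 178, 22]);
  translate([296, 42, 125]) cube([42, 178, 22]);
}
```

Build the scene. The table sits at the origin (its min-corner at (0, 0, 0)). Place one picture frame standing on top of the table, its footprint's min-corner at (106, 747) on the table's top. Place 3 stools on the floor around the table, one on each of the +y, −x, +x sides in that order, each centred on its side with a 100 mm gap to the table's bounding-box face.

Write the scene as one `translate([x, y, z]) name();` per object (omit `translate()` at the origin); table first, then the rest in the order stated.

table();
translate([106, 747, 746]) picture_frame();
translate([313, 1026, 0]) stool();
translate([-438, 332, 0]) stool();
translate([1064, 332, 0]) stool();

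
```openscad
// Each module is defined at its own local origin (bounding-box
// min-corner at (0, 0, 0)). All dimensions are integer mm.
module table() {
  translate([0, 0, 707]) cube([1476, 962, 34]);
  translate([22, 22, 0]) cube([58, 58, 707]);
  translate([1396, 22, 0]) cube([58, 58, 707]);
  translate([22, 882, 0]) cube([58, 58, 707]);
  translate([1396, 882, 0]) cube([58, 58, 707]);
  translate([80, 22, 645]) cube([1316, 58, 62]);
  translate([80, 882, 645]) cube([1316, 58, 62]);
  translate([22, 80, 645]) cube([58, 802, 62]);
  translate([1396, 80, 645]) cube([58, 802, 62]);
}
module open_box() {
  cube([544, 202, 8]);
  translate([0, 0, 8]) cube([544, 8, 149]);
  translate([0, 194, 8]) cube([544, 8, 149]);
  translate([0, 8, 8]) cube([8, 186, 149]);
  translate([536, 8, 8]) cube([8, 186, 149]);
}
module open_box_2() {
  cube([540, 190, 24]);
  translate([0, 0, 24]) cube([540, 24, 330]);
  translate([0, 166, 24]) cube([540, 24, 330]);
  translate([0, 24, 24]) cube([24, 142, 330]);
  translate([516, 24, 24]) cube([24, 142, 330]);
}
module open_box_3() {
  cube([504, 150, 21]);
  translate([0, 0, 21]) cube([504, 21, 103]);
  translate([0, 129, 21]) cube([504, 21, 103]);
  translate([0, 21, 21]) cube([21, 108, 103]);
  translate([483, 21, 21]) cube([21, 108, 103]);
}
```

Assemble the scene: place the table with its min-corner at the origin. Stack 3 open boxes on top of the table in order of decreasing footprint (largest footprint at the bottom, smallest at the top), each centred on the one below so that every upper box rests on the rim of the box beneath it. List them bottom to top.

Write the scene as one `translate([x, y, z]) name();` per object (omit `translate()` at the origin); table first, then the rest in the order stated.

table();
translate([466, 380, 741]) open_box();
translate([468, 386, 898]) open_box_2();
translate([486, 406, 1252]) open_box_3();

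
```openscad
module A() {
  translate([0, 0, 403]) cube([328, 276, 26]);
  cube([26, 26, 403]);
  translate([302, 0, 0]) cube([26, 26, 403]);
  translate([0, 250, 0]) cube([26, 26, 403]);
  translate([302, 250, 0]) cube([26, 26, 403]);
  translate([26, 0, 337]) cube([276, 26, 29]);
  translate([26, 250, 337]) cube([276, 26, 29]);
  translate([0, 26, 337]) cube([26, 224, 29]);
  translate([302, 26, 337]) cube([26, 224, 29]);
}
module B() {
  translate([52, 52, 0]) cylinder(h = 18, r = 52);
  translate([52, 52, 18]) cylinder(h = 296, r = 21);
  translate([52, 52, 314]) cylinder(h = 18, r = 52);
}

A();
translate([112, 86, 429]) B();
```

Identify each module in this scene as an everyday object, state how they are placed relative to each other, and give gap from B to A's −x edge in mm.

The spool's min-x is at 112; the stool's min-x is 0; gap = 112 mm.

A is a stool. B is a spool. The spool is on top of the stool, centred. The gap from the spool to the stool's −x edge is 112 mm.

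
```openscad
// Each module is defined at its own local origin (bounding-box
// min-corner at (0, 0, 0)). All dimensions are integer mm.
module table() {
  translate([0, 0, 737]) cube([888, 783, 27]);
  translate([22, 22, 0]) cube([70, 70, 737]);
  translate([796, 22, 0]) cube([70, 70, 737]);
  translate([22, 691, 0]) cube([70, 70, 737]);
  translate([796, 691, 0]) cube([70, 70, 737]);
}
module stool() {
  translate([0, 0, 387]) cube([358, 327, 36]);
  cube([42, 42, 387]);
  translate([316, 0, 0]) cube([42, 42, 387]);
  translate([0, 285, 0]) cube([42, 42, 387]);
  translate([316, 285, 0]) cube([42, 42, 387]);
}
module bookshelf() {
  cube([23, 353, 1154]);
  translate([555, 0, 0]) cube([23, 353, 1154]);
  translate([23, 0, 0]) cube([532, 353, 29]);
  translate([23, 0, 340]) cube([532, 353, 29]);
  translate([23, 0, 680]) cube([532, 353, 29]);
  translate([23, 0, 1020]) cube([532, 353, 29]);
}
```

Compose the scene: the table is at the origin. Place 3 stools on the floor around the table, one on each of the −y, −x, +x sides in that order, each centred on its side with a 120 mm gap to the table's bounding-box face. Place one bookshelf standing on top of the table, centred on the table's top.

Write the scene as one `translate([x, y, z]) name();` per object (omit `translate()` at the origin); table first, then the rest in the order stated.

table();
translate([265, -447, 0]) stool();
translate([-478, 228, 0]) stool();
translate([1008, 228, 0]) stool();
translate([155, 215, 764]) bookshelf();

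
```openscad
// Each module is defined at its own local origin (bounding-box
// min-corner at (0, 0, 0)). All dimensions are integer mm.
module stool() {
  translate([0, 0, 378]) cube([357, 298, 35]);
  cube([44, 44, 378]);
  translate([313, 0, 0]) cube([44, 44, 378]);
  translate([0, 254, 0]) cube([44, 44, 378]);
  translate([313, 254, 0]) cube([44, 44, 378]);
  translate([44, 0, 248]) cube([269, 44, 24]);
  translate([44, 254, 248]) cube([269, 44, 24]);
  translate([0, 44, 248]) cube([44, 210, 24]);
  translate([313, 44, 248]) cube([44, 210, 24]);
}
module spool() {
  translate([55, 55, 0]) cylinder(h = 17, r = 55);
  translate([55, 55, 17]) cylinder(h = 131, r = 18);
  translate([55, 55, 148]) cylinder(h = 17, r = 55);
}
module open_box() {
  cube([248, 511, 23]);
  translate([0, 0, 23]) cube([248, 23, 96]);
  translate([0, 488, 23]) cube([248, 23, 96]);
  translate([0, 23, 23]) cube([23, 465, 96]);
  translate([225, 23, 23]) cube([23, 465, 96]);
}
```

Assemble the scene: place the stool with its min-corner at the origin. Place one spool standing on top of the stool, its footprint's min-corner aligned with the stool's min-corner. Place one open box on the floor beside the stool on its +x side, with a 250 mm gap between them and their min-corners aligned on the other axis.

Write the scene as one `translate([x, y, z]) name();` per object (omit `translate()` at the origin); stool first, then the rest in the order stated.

stool();
translate([0, 0, 413]) spool();
translate([607, 0, 0]) open_box();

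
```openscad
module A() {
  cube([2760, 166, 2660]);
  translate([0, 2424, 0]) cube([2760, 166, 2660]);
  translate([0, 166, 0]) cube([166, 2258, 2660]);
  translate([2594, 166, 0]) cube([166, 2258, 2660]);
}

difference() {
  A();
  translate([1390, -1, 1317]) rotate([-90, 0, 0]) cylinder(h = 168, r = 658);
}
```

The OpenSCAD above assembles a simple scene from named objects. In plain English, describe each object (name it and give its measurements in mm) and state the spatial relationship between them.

A is a box-shaped house frame (walls only): outside footprint 2760×2590 mm, wall height 2660 mm, wall thickness 166 mm. The two y-facing walls run the full x-width; the two x-facing walls fit between the inner faces of the y-facing walls.

The house frame has a circular hole of radius 658 mm through its front wall, centred at (x = 1390, z = 1317).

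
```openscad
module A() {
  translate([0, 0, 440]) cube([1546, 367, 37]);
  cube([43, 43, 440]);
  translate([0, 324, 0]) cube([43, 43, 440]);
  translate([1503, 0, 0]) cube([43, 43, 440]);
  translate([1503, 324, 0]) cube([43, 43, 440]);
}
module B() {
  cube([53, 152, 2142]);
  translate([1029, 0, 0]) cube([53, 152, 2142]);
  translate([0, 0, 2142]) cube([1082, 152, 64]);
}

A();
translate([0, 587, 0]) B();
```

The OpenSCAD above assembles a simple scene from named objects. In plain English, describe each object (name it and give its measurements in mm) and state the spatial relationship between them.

A is a long wooden bench with a 1546 mm (x) × 367 mm (y) seat, 37 mm thick, its top surface 477 mm above the floor. Four 43 mm square legs at the seat corners, flush with the edges, run from z = 0 to the seat underside.

B is a door frame. The clear opening is 976 mm wide and 2142 mm high. Two 53 mm wide jambs, 152 mm deep, stand either side of the opening from the floor to the top of the opening. A 64 mm thick head sits across the top of both jambs, spanning the full outside width of the frame.

The door frame is on the floor beside the bench on its +y side.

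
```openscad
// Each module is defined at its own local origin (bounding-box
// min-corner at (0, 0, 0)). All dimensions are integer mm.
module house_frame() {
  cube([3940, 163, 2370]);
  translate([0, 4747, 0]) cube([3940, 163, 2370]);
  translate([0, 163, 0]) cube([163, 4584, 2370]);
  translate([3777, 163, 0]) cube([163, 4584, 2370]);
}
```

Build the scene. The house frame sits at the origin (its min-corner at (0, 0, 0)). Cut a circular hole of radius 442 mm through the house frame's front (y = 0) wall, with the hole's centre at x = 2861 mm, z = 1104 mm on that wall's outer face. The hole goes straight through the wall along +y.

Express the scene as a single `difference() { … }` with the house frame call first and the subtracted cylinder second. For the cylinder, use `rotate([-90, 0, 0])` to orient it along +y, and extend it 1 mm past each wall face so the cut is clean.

difference() {
  house_frame();
  translate([2861, -1, 1104]) rotate([-90, 0, 0]) cylinder(h = 165, r = 442);
}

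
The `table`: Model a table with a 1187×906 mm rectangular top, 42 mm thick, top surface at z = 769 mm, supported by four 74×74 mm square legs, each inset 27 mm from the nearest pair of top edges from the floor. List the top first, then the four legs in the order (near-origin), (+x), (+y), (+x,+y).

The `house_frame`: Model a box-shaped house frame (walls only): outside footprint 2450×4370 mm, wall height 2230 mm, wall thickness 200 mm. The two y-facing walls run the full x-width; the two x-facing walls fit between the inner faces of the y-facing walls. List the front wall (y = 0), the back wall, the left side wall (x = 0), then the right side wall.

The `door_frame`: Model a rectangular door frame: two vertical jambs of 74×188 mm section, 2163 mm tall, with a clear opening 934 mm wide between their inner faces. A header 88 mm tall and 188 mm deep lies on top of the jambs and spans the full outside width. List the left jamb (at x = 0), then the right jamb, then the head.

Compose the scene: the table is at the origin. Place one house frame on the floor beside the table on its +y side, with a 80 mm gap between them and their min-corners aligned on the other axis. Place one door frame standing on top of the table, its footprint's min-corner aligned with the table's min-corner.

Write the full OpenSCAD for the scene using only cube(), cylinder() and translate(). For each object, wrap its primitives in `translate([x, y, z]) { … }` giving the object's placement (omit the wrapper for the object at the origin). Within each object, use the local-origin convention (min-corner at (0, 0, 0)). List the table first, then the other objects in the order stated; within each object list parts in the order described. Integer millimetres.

translate([0, 0, 727]) cube([1187, 906, 42]);
translate([27, 27, 0]) cube([74, 74, 727]);
translate([1086, 27, 0]) cube([74, 74, 727]);
translate([27, 805, 0]) cube([74, 74, 727]);
translate([1086, 805, 0]) cube([74, 74, 727]);
translate([0, 986, 0]) {
  cube([2450, 200, 2230]);
  translate([0, 4170, 0]) cube([2450, 200, 2230]);
  translate([0, 200, 0]) cube([200, 3970, 2230]);
  translate([2250, 200, 0]) cube([200, 3970, 2230]);
}
translate([0, 0, 769]) {
  cube([74, 188, 2163]);
  translate([1008, 0, 0]) cube([74, 188, 2163]);
  translate([0, 0, 2163]) cube([1082, 188, 88]);
}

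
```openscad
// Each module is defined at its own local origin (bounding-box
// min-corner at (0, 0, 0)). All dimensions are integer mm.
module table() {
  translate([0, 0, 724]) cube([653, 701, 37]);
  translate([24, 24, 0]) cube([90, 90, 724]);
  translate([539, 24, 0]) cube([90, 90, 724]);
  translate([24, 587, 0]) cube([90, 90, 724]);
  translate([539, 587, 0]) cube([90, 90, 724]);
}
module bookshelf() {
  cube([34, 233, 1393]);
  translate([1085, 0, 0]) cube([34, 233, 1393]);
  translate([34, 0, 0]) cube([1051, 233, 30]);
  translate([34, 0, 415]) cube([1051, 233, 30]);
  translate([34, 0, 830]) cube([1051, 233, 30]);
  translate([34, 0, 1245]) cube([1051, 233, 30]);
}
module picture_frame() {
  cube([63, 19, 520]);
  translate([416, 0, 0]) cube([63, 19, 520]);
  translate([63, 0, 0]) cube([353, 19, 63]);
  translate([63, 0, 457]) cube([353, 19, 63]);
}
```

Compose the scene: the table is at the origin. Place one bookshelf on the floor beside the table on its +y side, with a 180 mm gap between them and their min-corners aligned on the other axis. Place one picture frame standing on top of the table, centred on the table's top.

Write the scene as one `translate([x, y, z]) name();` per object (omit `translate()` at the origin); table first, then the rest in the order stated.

table();
translate([0, 881, 0]) bookshelf();
translate([87, 341, 761]) picture_frame();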